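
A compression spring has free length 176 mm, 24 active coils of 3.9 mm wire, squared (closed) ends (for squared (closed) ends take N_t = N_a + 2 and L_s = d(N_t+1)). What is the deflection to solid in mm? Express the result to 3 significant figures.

70.7 mm

N_t = 26; L_s = 3.9·27 = 105.3 mm
δ_solid = L₀ − L_s = 176 − 105.3 = 70.7 mm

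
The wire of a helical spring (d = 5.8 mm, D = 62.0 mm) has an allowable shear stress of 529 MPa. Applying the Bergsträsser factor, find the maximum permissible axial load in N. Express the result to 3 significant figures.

581 N

C = D/d = 62.0/5.8 = 10.6897
K_B = (4C+2)/(4C−3) = 44.759/39.759 = 1.1258
τ_max = K·8FD/(πd³) → F_max = τ_allow·πd³/(8DK)
F_max = 529·π·5.8³/(8·62.0·1.1258) = 3.2426e+05/558.38 = 580.71 N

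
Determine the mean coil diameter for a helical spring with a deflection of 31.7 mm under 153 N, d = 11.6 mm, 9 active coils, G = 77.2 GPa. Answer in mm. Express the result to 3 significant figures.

159 mm

Required rate k = F/δ = 153/31.7 = 4.8265 N/mm
D = (Gd⁴/(8N_a·k))^(1/3) = (77.2×10³·11.6⁴/(8·9·4.8265))^(1/3)
  = (4.02239e+06)^(1/3) = 159.0358 mm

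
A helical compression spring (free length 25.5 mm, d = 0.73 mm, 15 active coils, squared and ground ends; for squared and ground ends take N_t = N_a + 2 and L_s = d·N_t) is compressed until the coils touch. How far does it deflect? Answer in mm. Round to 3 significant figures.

13.1 mm

N_t = 17; L_s = 0.73·17 = 12.41 mm
δ_solid = L₀ − L_s = 25.5 − 12.41 = 13.09 mm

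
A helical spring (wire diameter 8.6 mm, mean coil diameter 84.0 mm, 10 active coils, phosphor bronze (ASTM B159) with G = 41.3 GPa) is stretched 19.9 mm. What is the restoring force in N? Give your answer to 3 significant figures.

k = Gd⁴/(8D³N_a) = (41.3×10³)(8.6⁴)/(8·84.0³·10) = 4.7645 N/mm
F = k·δ = 4.7645 × 19.9 = 94.813 N

94.8 N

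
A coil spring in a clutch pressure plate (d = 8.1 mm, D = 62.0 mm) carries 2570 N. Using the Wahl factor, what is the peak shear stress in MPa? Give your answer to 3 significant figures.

911 MPa

Spring index C = D/d = 62.0/8.1 = 7.6543
K_W = (4C−1)/(4C−4) + 0.615/C = 29.617/26.617 + 0.0803 = 1.1931
τ₀ = 8FD/(πd³) = 8·2570·62.0/(π·8.1³) = 1.27472e+06/1669.6 = 763.5 MPa
τ_max = K·τ₀ = 1.1931 × 763.5 = 910.9 MPa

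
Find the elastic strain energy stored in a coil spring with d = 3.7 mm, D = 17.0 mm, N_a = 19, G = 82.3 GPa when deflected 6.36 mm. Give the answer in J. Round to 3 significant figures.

k = Gd⁴/(8D³N_a) = (82.3×10³)(3.7⁴)/(8·17.0³·19) = 20.655 N/mm
U = ½kδ² = 0.5 × 20.655 × 6.36² = 417.73 N·mm = 0.41773 J

0.418 J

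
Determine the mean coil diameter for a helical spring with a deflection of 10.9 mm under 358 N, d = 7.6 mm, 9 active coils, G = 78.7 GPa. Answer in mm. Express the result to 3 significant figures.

48.1 mm

Required rate k = F/δ = 358/10.9 = 32.844 N/mm
D = (Gd⁴/(8N_a·k))^(1/3) = (78.7×10³·7.6⁴/(8·9·32.844))^(1/3)
  = (111030)^(1/3) = 48.0633 mm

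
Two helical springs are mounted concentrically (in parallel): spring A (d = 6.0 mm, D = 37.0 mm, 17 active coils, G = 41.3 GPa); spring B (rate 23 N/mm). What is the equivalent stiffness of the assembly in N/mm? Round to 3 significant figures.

k_A = Gd⁴/(8D³N_a) = (41.3×10³)(6.0⁴)/(8·37.0³·17) = 7.7698 N/mm
Parallel: k_eq = 7.7698 + 23 = 30.77 N/mm

30.8 N/mm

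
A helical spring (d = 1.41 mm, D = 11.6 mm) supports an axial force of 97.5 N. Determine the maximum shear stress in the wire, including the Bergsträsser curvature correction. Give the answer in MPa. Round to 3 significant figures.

1200 MPa

Spring index C = D/d = 11.6/1.41 = 8.2270
K_B = (4C+2)/(4C−3) = 34.908/29.908 = 1.1672
τ₀ = 8FD/(πd³) = 8·97.5·11.6/(π·1.41³) = 9048/8.8066 = 1027.4 MPa
τ_max = K·τ₀ = 1.1672 × 1027.4 = 1199.2 MPa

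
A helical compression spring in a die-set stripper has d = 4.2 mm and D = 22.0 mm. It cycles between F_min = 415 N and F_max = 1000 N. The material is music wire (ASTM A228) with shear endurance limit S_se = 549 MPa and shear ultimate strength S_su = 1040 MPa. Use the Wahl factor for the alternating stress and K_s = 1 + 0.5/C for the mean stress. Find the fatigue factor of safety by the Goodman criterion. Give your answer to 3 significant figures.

0.922

C = D/d = 22.0/4.2 = 5.2381; K_W = (4C−1)/(4C−4)+0.615/C = 1.2944; K_s = 1+0.5/C = 1.0955
F_a = (F_max−F_min)/2 = 292.5 N; F_m = (F_max+F_min)/2 = 707.5 N
τ_a = K_W·8F_aD/(πd³) = 1.2944 × 221.18 = 286.29 MPa
τ_m = K_s·8F_mD/(πd³) = 1.0955 × 534.98 = 586.05 MPa
Goodman: 1/n_f = τ_a/S_se + τ_m/S_su = 286.29/549 + 586.05/1040 = 0.52147 + 0.56351 = 1.085
n_f = 1/1.085 = 0.9217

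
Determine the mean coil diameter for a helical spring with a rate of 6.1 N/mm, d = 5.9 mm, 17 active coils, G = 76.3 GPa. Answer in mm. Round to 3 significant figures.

D = (Gd⁴/(8N_a·k))^(1/3) = (76.3×10³·5.9⁴/(8·17·6.1))^(1/3)
  = (111446)^(1/3) = 48.1232 mm

48.1 mm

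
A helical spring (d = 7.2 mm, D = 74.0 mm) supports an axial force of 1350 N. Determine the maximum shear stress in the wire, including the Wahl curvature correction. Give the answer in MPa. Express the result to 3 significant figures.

777 MPa

Spring index C = D/d = 74.0/7.2 = 10.2778
K_W = (4C−1)/(4C−4) + 0.615/C = 40.111/37.111 + 0.0598 = 1.1407
τ₀ = 8FD/(πd³) = 8·1350·74.0/(π·7.2³) = 799200/1172.6 = 681.57 MPa
τ_max = K·τ₀ = 1.1407 × 681.57 = 777.45 MPa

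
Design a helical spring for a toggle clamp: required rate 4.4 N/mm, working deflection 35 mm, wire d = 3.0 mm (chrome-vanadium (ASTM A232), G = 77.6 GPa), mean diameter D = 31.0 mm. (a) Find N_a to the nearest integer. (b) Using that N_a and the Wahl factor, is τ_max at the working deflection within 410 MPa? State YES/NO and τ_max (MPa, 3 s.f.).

N_a = Gd⁴/(8D³k) = (77.6×10³)(3.0⁴)/(8·31.0³·4.4) = 5.994 → N_a = 6
Actual rate k = Gd⁴/(8D³·6) = 4.3956 N/mm
Working load F = kδ = 4.3956·35 = 153.85 N
C = 31.0/3.0 = 10.3333; K_W = (4C−1)/(4C−4)+0.615/C = 1.1399
τ_max = K_W·8FD/(πd³) = 1.1399·449.81 = 512.72 MPa
τ_max > 410 MPa → exceeds allowable

(a) 6 coils; (b) NO, τ_max = 513 MPa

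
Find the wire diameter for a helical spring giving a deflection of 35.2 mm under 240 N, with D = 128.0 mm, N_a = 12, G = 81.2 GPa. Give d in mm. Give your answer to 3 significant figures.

Required rate k = F/δ = 240/35.2 = 6.8182 N/mm
d = (8D³N_a·k / G)^(1/4) = (8·128.0³·12·6.8182 / (81.2×10³))^0.25
  = (16905)^0.25 = 11.4026 mm

11.4 mm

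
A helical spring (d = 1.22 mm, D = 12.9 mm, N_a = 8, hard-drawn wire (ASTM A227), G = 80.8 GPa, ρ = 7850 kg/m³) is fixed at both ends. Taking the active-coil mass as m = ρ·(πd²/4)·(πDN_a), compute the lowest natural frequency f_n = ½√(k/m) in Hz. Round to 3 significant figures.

331 Hz

k = Gd⁴/(8D³N_a) = (80.8×10³)(1.22⁴)/(8·12.9³·8) = 1.3029 N/mm = 1302.9 N/m
Wire length L = πDN_a = π·12.9·8 = 324.21 mm
m = ρ·(πd²/4)·L = 7850 × 1.169×10⁻⁶ m² × 0.32421 m = 0.0029751 kg
f_n = ½√(k/m) = 0.5·√(1302.9/0.0029751) = 0.5·√(4.3792e+05) = 330.88 Hz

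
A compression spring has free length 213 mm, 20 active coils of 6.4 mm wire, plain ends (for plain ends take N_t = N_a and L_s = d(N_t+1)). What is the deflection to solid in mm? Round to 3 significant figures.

N_t = 20; L_s = 6.4·21 = 134.4 mm
δ_solid = L₀ − L_s = 213 − 134.4 = 78.6 mm

78.6 mm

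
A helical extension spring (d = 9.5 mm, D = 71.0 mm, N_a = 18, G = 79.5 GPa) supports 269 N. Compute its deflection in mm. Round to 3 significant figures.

21.4 mm

k = Gd⁴/(8D³N_a) = (79.5×10³)(9.5⁴)/(8·71.0³·18) = 12.564 N/mm
δ = F/k = 269 / 12.564 = 21.411 mm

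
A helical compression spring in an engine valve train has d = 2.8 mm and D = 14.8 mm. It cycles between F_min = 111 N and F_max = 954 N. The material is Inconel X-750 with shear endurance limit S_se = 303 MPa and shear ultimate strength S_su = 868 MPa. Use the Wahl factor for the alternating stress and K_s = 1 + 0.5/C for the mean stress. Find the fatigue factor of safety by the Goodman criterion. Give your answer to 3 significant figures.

C = D/d = 14.8/2.8 = 5.2857; K_W = (4C−1)/(4C−4)+0.615/C = 1.2914; K_s = 1+0.5/C = 1.0946
F_a = (F_max−F_min)/2 = 421.5 N; F_m = (F_max+F_min)/2 = 532.5 N
τ_a = K_W·8F_aD/(πd³) = 1.2914 × 723.64 = 934.48 MPa
τ_m = K_s·8F_mD/(πd³) = 1.0946 × 914.21 = 1000.7 MPa
Goodman: 1/n_f = τ_a/S_se + τ_m/S_su = 934.48/303 + 1000.7/868 = 3.08409 + 1.15287 = 4.237
n_f = 1/4.237 = 0.236

0.236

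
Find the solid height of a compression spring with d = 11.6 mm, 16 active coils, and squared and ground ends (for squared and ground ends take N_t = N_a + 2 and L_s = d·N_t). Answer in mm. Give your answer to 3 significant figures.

squared and ground ends: N_t = N_a + 2 = 16 + 2 = 18
L_s = d·N_t = 11.6 × 18 = 208.8 mm

209 mm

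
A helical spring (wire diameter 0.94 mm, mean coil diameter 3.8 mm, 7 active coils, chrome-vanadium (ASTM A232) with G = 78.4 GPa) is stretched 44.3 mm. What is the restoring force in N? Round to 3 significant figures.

k = Gd⁴/(8D³N_a) = (78.4×10³)(0.94⁴)/(8·3.8³·7) = 19.92 N/mm
F = k·δ = 19.92 × 44.3 = 882.45 N

882 N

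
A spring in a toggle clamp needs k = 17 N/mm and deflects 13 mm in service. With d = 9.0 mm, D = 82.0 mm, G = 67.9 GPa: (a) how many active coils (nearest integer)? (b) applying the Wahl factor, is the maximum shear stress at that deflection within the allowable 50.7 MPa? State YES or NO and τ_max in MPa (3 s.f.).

(a) 6 coils; (b) NO, τ_max = 72.7 MPa

N_a = Gd⁴/(8D³k) = (67.9×10³)(9.0⁴)/(8·82.0³·17) = 5.941 → N_a = 6
Actual rate k = Gd⁴/(8D³·6) = 16.833 N/mm
Working load F = kδ = 16.833·13 = 218.83 N
C = 82.0/9.0 = 9.1111; K_W = (4C−1)/(4C−4)+0.615/C = 1.1600
τ_max = K_W·8FD/(πd³) = 1.1600·62.68 = 72.706 MPa
τ_max > 50.7 MPa → exceeds allowable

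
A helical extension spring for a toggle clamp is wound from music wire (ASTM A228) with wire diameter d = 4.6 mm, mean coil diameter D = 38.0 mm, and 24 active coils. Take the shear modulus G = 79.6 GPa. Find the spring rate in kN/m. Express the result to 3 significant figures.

k = Gd⁴/(8D³N_a) = (79.6×10³ × 4.6⁴) / (8 × 38.0³ × 24)
  = 3.56405e+07 / 1.05354e+07 = 3.3829 N/mm

3.38 kN/m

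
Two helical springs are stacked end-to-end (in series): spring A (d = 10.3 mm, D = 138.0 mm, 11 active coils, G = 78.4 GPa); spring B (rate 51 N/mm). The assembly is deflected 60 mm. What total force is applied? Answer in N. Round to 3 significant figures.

k_A = Gd⁴/(8D³N_a) = (78.4×10³)(10.3⁴)/(8·138.0³·11) = 3.8154 N/mm
Series: 1/k_eq = 1/3.8154 + 1/51 = 0.2817; k_eq = 3.5499 N/mm
F = k_eq·δ = 3.5499·60 = 212.99 N

213 N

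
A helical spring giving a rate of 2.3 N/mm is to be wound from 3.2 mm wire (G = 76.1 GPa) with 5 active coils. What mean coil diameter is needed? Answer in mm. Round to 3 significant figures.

D = (Gd⁴/(8N_a·k))^(1/3) = (76.1×10³·3.2⁴/(8·5·2.3))^(1/3)
  = (86735.5)^(1/3) = 44.2655 mm

44.3 mm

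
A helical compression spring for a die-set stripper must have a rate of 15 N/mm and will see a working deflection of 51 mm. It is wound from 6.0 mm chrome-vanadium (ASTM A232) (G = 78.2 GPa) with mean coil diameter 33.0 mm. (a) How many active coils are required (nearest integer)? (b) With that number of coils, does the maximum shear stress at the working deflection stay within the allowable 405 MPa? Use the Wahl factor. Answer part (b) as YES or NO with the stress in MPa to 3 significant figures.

(a) 24 coils; (b) YES, τ_max = 373 MPa

N_a = Gd⁴/(8D³k) = (78.2×10³)(6.0⁴)/(8·33.0³·15) = 23.5 → N_a = 24
Actual rate k = Gd⁴/(8D³·24) = 14.688 N/mm
Working load F = kδ = 14.688·51 = 749.1 N
C = 33.0/6.0 = 5.5000; K_W = (4C−1)/(4C−4)+0.615/C = 1.2785
τ_max = K_W·8FD/(πd³) = 1.2785·291.43 = 372.59 MPa
τ_max ≤ 405 MPa → acceptable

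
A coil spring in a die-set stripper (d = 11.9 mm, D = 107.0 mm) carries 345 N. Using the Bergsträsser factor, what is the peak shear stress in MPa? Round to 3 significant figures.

64.2 MPa

Spring index C = D/d = 107.0/11.9 = 8.9916
K_B = (4C+2)/(4C−3) = 37.966/32.966 = 1.1517
τ₀ = 8FD/(πd³) = 8·345·107.0/(π·11.9³) = 295320/5294.1 = 55.783 MPa
τ_max = K·τ₀ = 1.1517 × 55.783 = 64.244 MPa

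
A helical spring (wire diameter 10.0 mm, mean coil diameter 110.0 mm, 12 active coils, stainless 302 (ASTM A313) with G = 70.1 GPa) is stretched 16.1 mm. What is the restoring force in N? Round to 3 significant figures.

88.3 N

k = Gd⁴/(8D³N_a) = (70.1×10³)(10.0⁴)/(8·110.0³·12) = 5.4862 N/mm
F = k·δ = 5.4862 × 16.1 = 88.327 N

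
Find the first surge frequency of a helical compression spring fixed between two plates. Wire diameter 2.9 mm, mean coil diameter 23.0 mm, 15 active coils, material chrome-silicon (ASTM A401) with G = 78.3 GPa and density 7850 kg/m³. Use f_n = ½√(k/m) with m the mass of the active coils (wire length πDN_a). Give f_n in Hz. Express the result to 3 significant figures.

k = Gd⁴/(8D³N_a) = (78.3×10³)(2.9⁴)/(8·23.0³·15) = 3.7931 N/mm = 3793.1 N/m
Wire length L = πDN_a = π·23.0·15 = 1083.8 mm
m = ρ·(πd²/4)·L = 7850 × 6.6052×10⁻⁶ m² × 1.0838 m = 0.056198 kg
f_n = ½√(k/m) = 0.5·√(3793.1/0.056198) = 0.5·√(67494) = 129.9 Hz

130 Hz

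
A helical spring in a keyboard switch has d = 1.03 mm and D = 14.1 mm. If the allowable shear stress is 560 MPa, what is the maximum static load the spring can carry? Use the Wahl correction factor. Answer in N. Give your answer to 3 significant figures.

C = D/d = 14.1/1.03 = 13.6893
K_W = (4C−1)/(4C−4) + 0.615/C = 53.757/50.757 + 0.0449 = 1.1040
τ_max = K·8FD/(πd³) → F_max = τ_allow·πd³/(8DK)
F_max = 560·π·1.03³/(8·14.1·1.1040) = 1922.4/124.53 = 15.437 N

15.4 N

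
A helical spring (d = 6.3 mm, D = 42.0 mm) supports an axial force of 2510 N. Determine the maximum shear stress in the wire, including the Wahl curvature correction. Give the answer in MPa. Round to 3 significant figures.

1310 MPa

Spring index C = D/d = 42.0/6.3 = 6.6667
K_W = (4C−1)/(4C−4) + 0.615/C = 25.667/22.667 + 0.0922 = 1.2246
τ₀ = 8FD/(πd³) = 8·2510·42.0/(π·6.3³) = 843360/785.55 = 1073.6 MPa
τ_max = K·τ₀ = 1.2246 × 1073.6 = 1314.7 MPa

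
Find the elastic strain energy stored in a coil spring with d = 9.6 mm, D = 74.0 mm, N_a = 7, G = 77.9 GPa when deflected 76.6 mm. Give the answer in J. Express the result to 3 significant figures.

85.5 J

k = Gd⁴/(8D³N_a) = (77.9×10³)(9.6⁴)/(8·74.0³·7) = 29.157 N/mm
U = ½kδ² = 0.5 × 29.157 × 76.6² = 85540 N·mm = 85.54 J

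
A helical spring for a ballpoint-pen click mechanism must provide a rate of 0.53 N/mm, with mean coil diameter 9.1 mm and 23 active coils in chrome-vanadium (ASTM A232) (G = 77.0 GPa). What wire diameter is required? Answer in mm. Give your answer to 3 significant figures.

0.988 mm

d = (8D³N_a·k / G)^(1/4) = (8·9.1³·23·0.53 / (77.0×10³))^0.25
  = (0.95439)^0.25 = 0.9884 mm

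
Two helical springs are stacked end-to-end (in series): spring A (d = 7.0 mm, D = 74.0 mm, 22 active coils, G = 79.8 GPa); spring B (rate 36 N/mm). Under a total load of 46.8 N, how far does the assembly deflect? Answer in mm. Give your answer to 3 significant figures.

18.7 mm

k_A = Gd⁴/(8D³N_a) = (79.8×10³)(7.0⁴)/(8·74.0³·22) = 2.6865 N/mm
Series: 1/k_eq = 1/2.6865 + 1/36 = 0.40001; k_eq = 2.4999 N/mm
δ = F/k_eq = 46.8/2.4999 = 18.72 mm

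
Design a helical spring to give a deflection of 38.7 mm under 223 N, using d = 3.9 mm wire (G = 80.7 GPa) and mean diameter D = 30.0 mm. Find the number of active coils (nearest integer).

15

Required rate k = F/δ = 223/38.7 = 5.7623 N/mm
N_a = Gd⁴/(8D³k) = (80.7×10³ × 3.9⁴)/(8 × 30.0³ × 5.7623)
    = 1.86695e+07 / 1.24465e+06 = 15 → 15 coils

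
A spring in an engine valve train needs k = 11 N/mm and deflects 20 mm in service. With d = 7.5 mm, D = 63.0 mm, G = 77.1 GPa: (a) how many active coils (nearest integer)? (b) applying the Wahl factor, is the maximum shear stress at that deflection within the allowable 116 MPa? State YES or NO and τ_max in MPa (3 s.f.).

(a) 11 coils; (b) YES, τ_max = 99.0 MPa

N_a = Gd⁴/(8D³k) = (77.1×10³)(7.5⁴)/(8·63.0³·11) = 11.09 → N_a = 11
Actual rate k = Gd⁴/(8D³·11) = 11.087 N/mm
Working load F = kδ = 11.087·20 = 221.73 N
C = 63.0/7.5 = 8.4000; K_W = (4C−1)/(4C−4)+0.615/C = 1.1746
τ_max = K_W·8FD/(πd³) = 1.1746·84.318 = 99.037 MPa
τ_max ≤ 116 MPa → acceptable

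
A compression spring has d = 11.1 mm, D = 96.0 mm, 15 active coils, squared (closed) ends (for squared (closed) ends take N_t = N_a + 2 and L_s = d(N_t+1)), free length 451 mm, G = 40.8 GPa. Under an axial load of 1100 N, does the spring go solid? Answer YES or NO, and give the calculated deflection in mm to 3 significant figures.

k = Gd⁴/(8D³N_a) = (40.8×10³)(11.1⁴)/(8·96.0³·15) = 5.8339 N/mm
N_t = 17; L_s = 11.1·18 = 199.8 mm; δ_solid = L₀ − L_s = 451 − 199.8 = 251.2 mm
δ = F/k = 1100/5.8339 = 188.55 mm
δ < δ_solid → spring does not go solid

NO, δ = 189 mm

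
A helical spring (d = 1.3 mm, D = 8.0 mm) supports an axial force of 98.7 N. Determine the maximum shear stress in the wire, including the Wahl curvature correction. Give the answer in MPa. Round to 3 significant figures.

Spring index C = D/d = 8.0/1.3 = 6.1538
K_W = (4C−1)/(4C−4) + 0.615/C = 23.615/20.615 + 0.0999 = 1.2455
τ₀ = 8FD/(πd³) = 8·98.7·8.0/(π·1.3³) = 6316.8/6.9021 = 915.2 MPa
τ_max = K·τ₀ = 1.2455 × 915.2 = 1139.8 MPa

1140 MPa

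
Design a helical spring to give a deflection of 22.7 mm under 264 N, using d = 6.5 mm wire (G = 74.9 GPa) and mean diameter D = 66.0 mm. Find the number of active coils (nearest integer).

5

Required rate k = F/δ = 264/22.7 = 11.63 N/mm
N_a = Gd⁴/(8D³k) = (74.9×10³ × 6.5⁴)/(8 × 66.0³ × 11.63)
    = 1.33701e+08 / 2.67485e+07 = 4.998 → 5 coils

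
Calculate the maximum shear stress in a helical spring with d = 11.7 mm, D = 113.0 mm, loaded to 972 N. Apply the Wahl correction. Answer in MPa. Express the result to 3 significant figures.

Spring index C = D/d = 113.0/11.7 = 9.6581
K_W = (4C−1)/(4C−4) + 0.615/C = 37.632/34.632 + 0.0637 = 1.1503
τ₀ = 8FD/(πd³) = 8·972·113.0/(π·11.7³) = 878688/5031.6 = 174.63 MPa
τ_max = K·τ₀ = 1.1503 × 174.63 = 200.88 MPa

201 MPa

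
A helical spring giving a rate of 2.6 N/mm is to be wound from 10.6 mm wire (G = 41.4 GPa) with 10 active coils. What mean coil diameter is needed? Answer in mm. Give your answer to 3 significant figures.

136 mm

D = (Gd⁴/(8N_a·k))^(1/3) = (41.4×10³·10.6⁴/(8·10·2.6))^(1/3)
  = (2.51281e+06)^(1/3) = 135.9524 mm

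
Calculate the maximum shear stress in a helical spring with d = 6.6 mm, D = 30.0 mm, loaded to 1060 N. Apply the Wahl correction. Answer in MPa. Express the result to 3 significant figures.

Spring index C = D/d = 30.0/6.6 = 4.5455
K_W = (4C−1)/(4C−4) + 0.615/C = 17.182/14.182 + 0.1353 = 1.3468
τ₀ = 8FD/(πd³) = 8·1060·30.0/(π·6.6³) = 254400/903.2 = 281.67 MPa
τ_max = K·τ₀ = 1.3468 × 281.67 = 379.36 MPa

379 MPa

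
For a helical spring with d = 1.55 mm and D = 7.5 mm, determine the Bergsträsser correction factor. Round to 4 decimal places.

C = D/d = 7.5/1.55 = 4.8387
K_B = (4C+2)/(4C−3) = 21.355/16.355 = 1.3057

1.3057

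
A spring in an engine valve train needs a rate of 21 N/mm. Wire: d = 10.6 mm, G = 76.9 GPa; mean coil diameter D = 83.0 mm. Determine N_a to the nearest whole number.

N_a = Gd⁴/(8D³k) = (76.9×10³ × 10.6⁴)/(8 × 83.0³ × 21)
    = 9.70845e+08 / 9.60602e+07 = 10.11 → 10 coils

10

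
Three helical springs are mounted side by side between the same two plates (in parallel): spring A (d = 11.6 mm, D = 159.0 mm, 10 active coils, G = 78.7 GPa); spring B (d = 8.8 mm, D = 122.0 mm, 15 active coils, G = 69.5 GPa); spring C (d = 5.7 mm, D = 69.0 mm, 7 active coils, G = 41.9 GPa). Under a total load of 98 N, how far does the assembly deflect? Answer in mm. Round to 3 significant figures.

k_A = Gd⁴/(8D³N_a) = (78.7×10³)(11.6⁴)/(8·159.0³·10) = 4.4312 N/mm
k_B = Gd⁴/(8D³N_a) = (69.5×10³)(8.8⁴)/(8·122.0³·15) = 1.9127 N/mm
k_C = Gd⁴/(8D³N_a) = (41.9×10³)(5.7⁴)/(8·69.0³·7) = 2.4042 N/mm
Parallel: k_eq = 4.4312 + 1.9127 + 2.4042 = 8.7482 N/mm
δ = F/k_eq = 98/8.7482 = 11.202 mm

11.2 mm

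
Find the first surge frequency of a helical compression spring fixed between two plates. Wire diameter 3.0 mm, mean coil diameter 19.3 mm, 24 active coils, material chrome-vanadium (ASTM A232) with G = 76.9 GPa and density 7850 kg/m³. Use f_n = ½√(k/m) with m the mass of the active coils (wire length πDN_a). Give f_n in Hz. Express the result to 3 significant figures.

118 Hz

k = Gd⁴/(8D³N_a) = (76.9×10³)(3.0⁴)/(8·19.3³·24) = 4.5127 N/mm = 4512.7 N/m
Wire length L = πDN_a = π·19.3·24 = 1455.2 mm
m = ρ·(πd²/4)·L = 7850 × 7.0686×10⁻⁶ m² × 1.4552 m = 0.080746 kg
f_n = ½√(k/m) = 0.5·√(4512.7/0.080746) = 0.5·√(55888) = 118.2 Hz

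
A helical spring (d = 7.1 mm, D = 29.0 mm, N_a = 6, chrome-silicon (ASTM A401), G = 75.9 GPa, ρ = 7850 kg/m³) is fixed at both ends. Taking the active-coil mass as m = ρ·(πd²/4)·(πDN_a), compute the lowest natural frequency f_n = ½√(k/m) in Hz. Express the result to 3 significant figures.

492 Hz

k = Gd⁴/(8D³N_a) = (75.9×10³)(7.1⁴)/(8·29.0³·6) = 164.76 N/mm = 1.6476e+05 N/m
Wire length L = πDN_a = π·29.0·6 = 546.64 mm
m = ρ·(πd²/4)·L = 7850 × 39.592×10⁻⁶ m² × 0.54664 m = 0.16989 kg
f_n = ½√(k/m) = 0.5·√(1.6476e+05/0.16989) = 0.5·√(9.6976e+05) = 492.38 Hz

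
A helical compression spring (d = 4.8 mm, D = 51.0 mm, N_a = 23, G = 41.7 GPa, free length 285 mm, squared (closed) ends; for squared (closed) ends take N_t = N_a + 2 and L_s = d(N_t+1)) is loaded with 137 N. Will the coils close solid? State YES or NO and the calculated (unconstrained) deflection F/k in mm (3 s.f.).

k = Gd⁴/(8D³N_a) = (41.7×10³)(4.8⁴)/(8·51.0³·23) = 0.90693 N/mm
N_t = 25; L_s = 4.8·26 = 124.8 mm; δ_solid = L₀ − L_s = 285 − 124.8 = 160.2 mm
δ = F/k = 137/0.90693 = 151.06 mm
δ < δ_solid → spring does not go solid

NO, δ = 151 mm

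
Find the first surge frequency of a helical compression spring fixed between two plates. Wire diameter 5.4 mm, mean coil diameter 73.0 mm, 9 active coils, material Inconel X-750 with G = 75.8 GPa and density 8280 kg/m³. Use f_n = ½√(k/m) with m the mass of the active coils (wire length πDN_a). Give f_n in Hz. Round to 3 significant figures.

k = Gd⁴/(8D³N_a) = (75.8×10³)(5.4⁴)/(8·73.0³·9) = 2.3011 N/mm = 2301.1 N/m
Wire length L = πDN_a = π·73.0·9 = 2064 mm
m = ρ·(πd²/4)·L = 8280 × 22.902×10⁻⁶ m² × 2.064 m = 0.3914 kg
f_n = ½√(k/m) = 0.5·√(2301.1/0.3914) = 0.5·√(5879.2) = 38.338 Hz

38.3 Hz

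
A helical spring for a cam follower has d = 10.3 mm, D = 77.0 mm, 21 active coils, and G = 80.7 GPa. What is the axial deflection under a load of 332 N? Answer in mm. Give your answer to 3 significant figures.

28.0 mm

k = Gd⁴/(8D³N_a) = (80.7×10³)(10.3⁴)/(8·77.0³·21) = 11.842 N/mm
δ = F/k = 332 / 11.842 = 28.035 mm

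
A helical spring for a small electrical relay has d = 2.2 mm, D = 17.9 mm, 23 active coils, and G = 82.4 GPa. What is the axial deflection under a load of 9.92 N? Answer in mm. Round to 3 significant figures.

5.42 mm

k = Gd⁴/(8D³N_a) = (82.4×10³)(2.2⁴)/(8·17.9³·23) = 1.8291 N/mm
δ = F/k = 9.92 / 1.8291 = 5.4234 mm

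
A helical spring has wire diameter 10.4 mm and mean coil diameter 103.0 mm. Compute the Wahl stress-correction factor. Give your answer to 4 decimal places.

1.1463

C = D/d = 103.0/10.4 = 9.9038
K_W = (4C−1)/(4C−4) + 0.615/C = 38.615/35.615 + 0.0621 = 1.1463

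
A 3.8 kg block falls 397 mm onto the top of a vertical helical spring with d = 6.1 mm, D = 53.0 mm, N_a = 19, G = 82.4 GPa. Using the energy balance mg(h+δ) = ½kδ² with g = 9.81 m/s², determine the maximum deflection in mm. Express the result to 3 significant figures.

k = Gd⁴/(8D³N_a) = (82.4×10³)(6.1⁴)/(8·53.0³·19) = 5.0417 N/mm
W = mg = 3.8 × 9.81 = 37.278 N
½kδ² − Wδ − Wh = 0 → δ = (W + √(W² + 2kWh))/k
δ = (37.278 + √(1389.6 + 149227))/5.0417 = (37.278 + 388.09)/5.0417 = 84.371 mm

84.4 mm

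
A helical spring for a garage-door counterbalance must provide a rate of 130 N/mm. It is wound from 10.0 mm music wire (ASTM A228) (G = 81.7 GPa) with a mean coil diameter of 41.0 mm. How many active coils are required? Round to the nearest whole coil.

11

N_a = Gd⁴/(8D³k) = (81.7×10³ × 10.0⁴)/(8 × 41.0³ × 130)
    = 8.17e+08 / 7.16778e+07 = 11.4 → 11 coils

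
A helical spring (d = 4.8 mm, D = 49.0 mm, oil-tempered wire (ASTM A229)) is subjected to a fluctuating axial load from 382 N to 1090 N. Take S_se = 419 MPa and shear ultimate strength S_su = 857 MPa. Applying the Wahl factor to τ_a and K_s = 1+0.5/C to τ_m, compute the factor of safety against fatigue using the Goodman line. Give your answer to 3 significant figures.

C = D/d = 49.0/4.8 = 10.2083; K_W = (4C−1)/(4C−4)+0.615/C = 1.1417; K_s = 1+0.5/C = 1.0490
F_a = (F_max−F_min)/2 = 354 N; F_m = (F_max+F_min)/2 = 736 N
τ_a = K_W·8F_aD/(πd³) = 1.1417 × 399.41 = 456 MPa
τ_m = K_s·8F_mD/(πd³) = 1.0490 × 830.41 = 871.08 MPa
Goodman: 1/n_f = τ_a/S_se + τ_m/S_su = 456/419 + 871.08/857 = 1.08831 + 1.01643 = 2.1047
n_f = 1/2.1047 = 0.4751

0.475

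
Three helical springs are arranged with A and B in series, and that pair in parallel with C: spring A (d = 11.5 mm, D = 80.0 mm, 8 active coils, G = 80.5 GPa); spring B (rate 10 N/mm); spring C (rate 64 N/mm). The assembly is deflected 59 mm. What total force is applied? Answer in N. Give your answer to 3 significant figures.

k_A = Gd⁴/(8D³N_a) = (80.5×10³)(11.5⁴)/(8·80.0³·8) = 42.967 N/mm
Springs A,B series: k_AB = 1/(1/42.967+1/10) = 8.112 N/mm; parallel with C: k_eq = 8.112+64 = 72.112 N/mm
F = k_eq·δ = 72.112·59 = 4254.6 N

4250 N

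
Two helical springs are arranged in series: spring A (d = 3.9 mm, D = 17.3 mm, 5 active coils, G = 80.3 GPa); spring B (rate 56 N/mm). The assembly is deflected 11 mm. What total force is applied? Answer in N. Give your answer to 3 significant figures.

k_A = Gd⁴/(8D³N_a) = (80.3×10³)(3.9⁴)/(8·17.3³·5) = 89.697 N/mm
Series: 1/k_eq = 1/89.697 + 1/56 = 0.029006; k_eq = 34.476 N/mm
F = k_eq·δ = 34.476·11 = 379.23 N

379 N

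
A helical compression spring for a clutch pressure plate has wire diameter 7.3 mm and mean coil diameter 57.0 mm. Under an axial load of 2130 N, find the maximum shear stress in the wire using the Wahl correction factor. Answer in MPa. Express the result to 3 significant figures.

945 MPa

Spring index C = D/d = 57.0/7.3 = 7.8082
K_W = (4C−1)/(4C−4) + 0.615/C = 30.233/27.233 + 0.0788 = 1.1889
τ₀ = 8FD/(πd³) = 8·2130·57.0/(π·7.3³) = 971280/1222.1 = 794.74 MPa
τ_max = K·τ₀ = 1.1889 × 794.74 = 944.89 MPa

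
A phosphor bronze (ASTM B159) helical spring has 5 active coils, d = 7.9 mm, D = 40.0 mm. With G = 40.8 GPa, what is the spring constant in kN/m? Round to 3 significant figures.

k = Gd⁴/(8D³N_a) = (40.8×10³ × 7.9⁴) / (8 × 40.0³ × 5)
  = 1.58916e+08 / 2.56e+06 = 62.077 N/mm

62.1 kN/m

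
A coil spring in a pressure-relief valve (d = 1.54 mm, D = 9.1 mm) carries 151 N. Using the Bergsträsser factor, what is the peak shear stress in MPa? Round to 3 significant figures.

1190 MPa

Spring index C = D/d = 9.1/1.54 = 5.9091
K_B = (4C+2)/(4C−3) = 25.636/20.636 = 1.2423
τ₀ = 8FD/(πd³) = 8·151·9.1/(π·1.54³) = 10992.8/11.474 = 958.07 MPa
τ_max = K·τ₀ = 1.2423 × 958.07 = 1190.2 MPa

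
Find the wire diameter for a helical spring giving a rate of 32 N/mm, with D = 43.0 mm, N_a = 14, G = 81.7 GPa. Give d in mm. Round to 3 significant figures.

7.68 mm

d = (8D³N_a·k / G)^(1/4) = (8·43.0³·14·32 / (81.7×10³))^0.25
  = (3487.8)^0.25 = 7.6849 mm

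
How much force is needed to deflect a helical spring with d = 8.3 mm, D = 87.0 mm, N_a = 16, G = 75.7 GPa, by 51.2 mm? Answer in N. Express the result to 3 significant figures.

218 N

k = Gd⁴/(8D³N_a) = (75.7×10³)(8.3⁴)/(8·87.0³·16) = 4.2623 N/mm
F = k·δ = 4.2623 × 51.2 = 218.23 N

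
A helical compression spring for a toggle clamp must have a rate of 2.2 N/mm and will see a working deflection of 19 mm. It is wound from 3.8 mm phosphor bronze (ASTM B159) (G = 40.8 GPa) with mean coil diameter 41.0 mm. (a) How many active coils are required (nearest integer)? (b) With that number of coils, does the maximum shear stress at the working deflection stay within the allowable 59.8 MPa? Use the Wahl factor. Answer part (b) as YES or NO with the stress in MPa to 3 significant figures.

(a) 7 coils; (b) NO, τ_max = 90.3 MPa

N_a = Gd⁴/(8D³k) = (40.8×10³)(3.8⁴)/(8·41.0³·2.2) = 7.013 → N_a = 7
Actual rate k = Gd⁴/(8D³·7) = 2.2042 N/mm
Working load F = kδ = 2.2042·19 = 41.88 N
C = 41.0/3.8 = 10.7895; K_W = (4C−1)/(4C−4)+0.615/C = 1.1336
τ_max = K_W·8FD/(πd³) = 1.1336·79.686 = 90.333 MPa
τ_max > 59.8 MPa → exceeds allowable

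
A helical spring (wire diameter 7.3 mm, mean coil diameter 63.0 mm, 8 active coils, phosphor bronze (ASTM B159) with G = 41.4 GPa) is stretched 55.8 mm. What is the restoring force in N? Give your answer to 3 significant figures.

k = Gd⁴/(8D³N_a) = (41.4×10³)(7.3⁴)/(8·63.0³·8) = 7.3467 N/mm
F = k·δ = 7.3467 × 55.8 = 409.94 N

410 N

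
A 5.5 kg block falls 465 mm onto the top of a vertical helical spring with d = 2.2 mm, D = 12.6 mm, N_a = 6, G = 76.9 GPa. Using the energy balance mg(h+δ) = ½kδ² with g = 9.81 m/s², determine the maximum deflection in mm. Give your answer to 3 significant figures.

54.7 mm

k = Gd⁴/(8D³N_a) = (76.9×10³)(2.2⁴)/(8·12.6³·6) = 18.761 N/mm
W = mg = 5.5 × 9.81 = 53.955 N
½kδ² − Wδ − Wh = 0 → δ = (W + √(W² + 2kWh))/k
δ = (53.955 + √(2911.1 + 941410))/18.761 = (53.955 + 971.76)/18.761 = 54.672 mm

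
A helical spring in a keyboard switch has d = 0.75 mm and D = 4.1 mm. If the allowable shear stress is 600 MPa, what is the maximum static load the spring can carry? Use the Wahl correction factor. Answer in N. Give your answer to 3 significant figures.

18.9 N

C = D/d = 4.1/0.75 = 5.4667
K_W = (4C−1)/(4C−4) + 0.615/C = 20.867/17.867 + 0.1125 = 1.2804
τ_max = K·8FD/(πd³) → F_max = τ_allow·πd³/(8DK)
F_max = 600·π·0.75³/(8·4.1·1.2804) = 795.22/41.997 = 18.935 N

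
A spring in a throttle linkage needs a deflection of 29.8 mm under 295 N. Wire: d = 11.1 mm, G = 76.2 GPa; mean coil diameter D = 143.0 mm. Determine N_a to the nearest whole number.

Required rate k = F/δ = 295/29.8 = 9.8993 N/mm
N_a = Gd⁴/(8D³k) = (76.2×10³ × 11.1⁴)/(8 × 143.0³ × 9.8993)
    = 1.15677e+09 / 2.31581e+08 = 4.995 → 5 coils

5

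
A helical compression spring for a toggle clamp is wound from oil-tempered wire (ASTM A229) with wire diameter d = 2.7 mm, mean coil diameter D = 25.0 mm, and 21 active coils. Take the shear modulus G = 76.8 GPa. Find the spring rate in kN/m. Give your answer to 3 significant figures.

1.55 kN/m

k = Gd⁴/(8D³N_a) = (76.8×10³ × 2.7⁴) / (8 × 25.0³ × 21)
  = 4.08147e+06 / 2.625e+06 = 1.5548 N/mm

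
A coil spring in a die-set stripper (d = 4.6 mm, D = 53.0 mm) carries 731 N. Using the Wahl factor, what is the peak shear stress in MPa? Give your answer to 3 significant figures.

1140 MPa

Spring index C = D/d = 53.0/4.6 = 11.5217
K_W = (4C−1)/(4C−4) + 0.615/C = 45.087/42.087 + 0.0534 = 1.1247
τ₀ = 8FD/(πd³) = 8·731·53.0/(π·4.6³) = 309944/305.79 = 1013.6 MPa
τ_max = K·τ₀ = 1.1247 × 1013.6 = 1139.9 MPa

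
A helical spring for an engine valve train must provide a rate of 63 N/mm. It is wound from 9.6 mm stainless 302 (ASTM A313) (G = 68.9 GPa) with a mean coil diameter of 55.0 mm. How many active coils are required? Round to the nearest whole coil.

7

N_a = Gd⁴/(8D³k) = (68.9×10³ × 9.6⁴)/(8 × 55.0³ × 63)
    = 5.852e+08 / 8.3853e+07 = 6.979 → 7 coils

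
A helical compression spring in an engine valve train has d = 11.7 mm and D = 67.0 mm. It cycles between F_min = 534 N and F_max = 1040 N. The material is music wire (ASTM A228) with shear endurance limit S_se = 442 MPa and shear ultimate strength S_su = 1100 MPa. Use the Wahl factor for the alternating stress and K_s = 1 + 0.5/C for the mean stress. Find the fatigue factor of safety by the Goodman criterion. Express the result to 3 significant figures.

C = D/d = 67.0/11.7 = 5.7265; K_W = (4C−1)/(4C−4)+0.615/C = 1.2661; K_s = 1+0.5/C = 1.0873
F_a = (F_max−F_min)/2 = 253 N; F_m = (F_max+F_min)/2 = 787 N
τ_a = K_W·8F_aD/(πd³) = 1.2661 × 26.951 = 34.122 MPa
τ_m = K_s·8F_mD/(πd³) = 1.0873 × 83.836 = 91.156 MPa
Goodman: 1/n_f = τ_a/S_se + τ_m/S_su = 34.122/442 + 91.156/1100 = 0.07720 + 0.08287 = 0.16007
n_f = 1/0.16007 = 6.247

6.25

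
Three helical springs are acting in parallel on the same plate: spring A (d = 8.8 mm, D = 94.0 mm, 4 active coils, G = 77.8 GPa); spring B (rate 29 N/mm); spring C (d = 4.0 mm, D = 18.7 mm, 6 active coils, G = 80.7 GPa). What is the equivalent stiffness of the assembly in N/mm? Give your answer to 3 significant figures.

112 N/mm

k_A = Gd⁴/(8D³N_a) = (77.8×10³)(8.8⁴)/(8·94.0³·4) = 17.554 N/mm
k_C = Gd⁴/(8D³N_a) = (80.7×10³)(4.0⁴)/(8·18.7³·6) = 65.818 N/mm
Parallel: k_eq = 17.554 + 29 + 65.818 = 112.37 N/mm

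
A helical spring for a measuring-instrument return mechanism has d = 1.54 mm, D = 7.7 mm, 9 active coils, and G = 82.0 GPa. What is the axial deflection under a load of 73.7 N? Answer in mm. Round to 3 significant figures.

5.25 mm

k = Gd⁴/(8D³N_a) = (82.0×10³)(1.54⁴)/(8·7.7³·9) = 14.031 N/mm
δ = F/k = 73.7 / 14.031 = 5.2526 mm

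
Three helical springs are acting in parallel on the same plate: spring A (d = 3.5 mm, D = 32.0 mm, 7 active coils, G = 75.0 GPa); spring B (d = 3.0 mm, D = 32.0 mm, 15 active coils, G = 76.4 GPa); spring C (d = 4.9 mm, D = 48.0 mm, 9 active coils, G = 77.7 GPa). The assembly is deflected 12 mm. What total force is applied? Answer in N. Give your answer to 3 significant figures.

160 N

k_A = Gd⁴/(8D³N_a) = (75.0×10³)(3.5⁴)/(8·32.0³·7) = 6.1333 N/mm
k_B = Gd⁴/(8D³N_a) = (76.4×10³)(3.0⁴)/(8·32.0³·15) = 1.5738 N/mm
k_C = Gd⁴/(8D³N_a) = (77.7×10³)(4.9⁴)/(8·48.0³·9) = 5.6253 N/mm
Parallel: k_eq = 6.1333 + 1.5738 + 5.6253 = 13.332 N/mm
F = k_eq·δ = 13.332·12 = 159.99 N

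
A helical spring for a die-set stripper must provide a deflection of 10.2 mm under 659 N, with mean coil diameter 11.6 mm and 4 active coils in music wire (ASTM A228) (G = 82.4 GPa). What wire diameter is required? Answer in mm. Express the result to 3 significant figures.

2.50 mm

Required rate k = F/δ = 659/10.2 = 64.608 N/mm
d = (8D³N_a·k / G)^(1/4) = (8·11.6³·4·64.608 / (82.4×10³))^0.25
  = (39.164)^0.25 = 2.5016 mm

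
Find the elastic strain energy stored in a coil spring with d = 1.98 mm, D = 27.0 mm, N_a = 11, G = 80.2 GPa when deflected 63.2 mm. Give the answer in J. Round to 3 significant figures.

1.42 J

k = Gd⁴/(8D³N_a) = (80.2×10³)(1.98⁴)/(8·27.0³·11) = 0.71164 N/mm
U = ½kδ² = 0.5 × 0.71164 × 63.2² = 1421.2 N·mm = 1.4212 J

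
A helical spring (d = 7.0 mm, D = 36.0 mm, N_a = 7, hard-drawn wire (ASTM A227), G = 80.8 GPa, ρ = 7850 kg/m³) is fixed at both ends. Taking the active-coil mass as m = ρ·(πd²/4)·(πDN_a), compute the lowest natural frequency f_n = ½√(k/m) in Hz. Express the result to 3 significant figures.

k = Gd⁴/(8D³N_a) = (80.8×10³)(7.0⁴)/(8·36.0³·7) = 74.252 N/mm = 74252 N/m
Wire length L = πDN_a = π·36.0·7 = 791.68 mm
m = ρ·(πd²/4)·L = 7850 × 38.485×10⁻⁶ m² × 0.79168 m = 0.23917 kg
f_n = ½√(k/m) = 0.5·√(74252/0.23917) = 0.5·√(3.1046e+05) = 278.59 Hz

279 Hz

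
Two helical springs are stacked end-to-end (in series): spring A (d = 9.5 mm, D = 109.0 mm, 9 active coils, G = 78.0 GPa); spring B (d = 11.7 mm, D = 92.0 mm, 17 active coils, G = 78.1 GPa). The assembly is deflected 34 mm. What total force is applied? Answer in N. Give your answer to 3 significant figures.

155 N

k_A = Gd⁴/(8D³N_a) = (78.0×10³)(9.5⁴)/(8·109.0³·9) = 6.8136 N/mm
k_B = Gd⁴/(8D³N_a) = (78.1×10³)(11.7⁴)/(8·92.0³·17) = 13.819 N/mm
Series: 1/k_eq = 1/6.8136 + 1/13.819 = 0.21913; k_eq = 4.5636 N/mm
F = k_eq·δ = 4.5636·34 = 155.16 N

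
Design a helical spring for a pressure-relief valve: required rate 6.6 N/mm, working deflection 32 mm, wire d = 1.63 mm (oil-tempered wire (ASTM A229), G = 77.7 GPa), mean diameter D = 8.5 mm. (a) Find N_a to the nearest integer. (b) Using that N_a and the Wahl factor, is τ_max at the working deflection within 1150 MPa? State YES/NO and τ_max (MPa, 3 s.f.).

(a) 17 coils; (b) NO, τ_max = 1360 MPa

N_a = Gd⁴/(8D³k) = (77.7×10³)(1.63⁴)/(8·8.5³·6.6) = 16.92 → N_a = 17
Actual rate k = Gd⁴/(8D³·17) = 6.5671 N/mm
Working load F = kδ = 6.5671·32 = 210.15 N
C = 8.5/1.63 = 5.2147; K_W = (4C−1)/(4C−4)+0.615/C = 1.2959
τ_max = K_W·8FD/(πd³) = 1.2959·1050.3 = 1361.1 MPa
τ_max > 1150 MPa → exceeds allowable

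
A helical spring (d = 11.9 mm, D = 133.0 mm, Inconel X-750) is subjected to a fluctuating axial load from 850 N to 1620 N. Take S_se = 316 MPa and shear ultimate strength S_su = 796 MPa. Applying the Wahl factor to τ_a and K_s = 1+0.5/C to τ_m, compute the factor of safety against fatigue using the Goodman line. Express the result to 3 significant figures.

1.66

C = D/d = 133.0/11.9 = 11.1765; K_W = (4C−1)/(4C−4)+0.615/C = 1.1287; K_s = 1+0.5/C = 1.0447
F_a = (F_max−F_min)/2 = 385 N; F_m = (F_max+F_min)/2 = 1235 N
τ_a = K_W·8F_aD/(πd³) = 1.1287 × 77.377 = 87.337 MPa
τ_m = K_s·8F_mD/(πd³) = 1.0447 × 248.21 = 259.31 MPa
Goodman: 1/n_f = τ_a/S_se + τ_m/S_su = 87.337/316 + 259.31/796 = 0.27638 + 0.32577 = 0.60215
n_f = 1/0.60215 = 1.661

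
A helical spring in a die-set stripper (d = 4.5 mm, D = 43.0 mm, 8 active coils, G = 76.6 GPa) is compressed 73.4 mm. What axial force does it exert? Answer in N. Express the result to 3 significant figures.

k = Gd⁴/(8D³N_a) = (76.6×10³)(4.5⁴)/(8·43.0³·8) = 6.173 N/mm
F = k·δ = 6.173 × 73.4 = 453.1 N

453 N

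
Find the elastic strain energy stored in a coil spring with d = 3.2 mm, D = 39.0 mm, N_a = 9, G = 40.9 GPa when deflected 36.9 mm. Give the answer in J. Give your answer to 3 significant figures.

k = Gd⁴/(8D³N_a) = (40.9×10³)(3.2⁴)/(8·39.0³·9) = 1.0041 N/mm
U = ½kδ² = 0.5 × 1.0041 × 36.9² = 683.63 N·mm = 0.68363 J

0.684 J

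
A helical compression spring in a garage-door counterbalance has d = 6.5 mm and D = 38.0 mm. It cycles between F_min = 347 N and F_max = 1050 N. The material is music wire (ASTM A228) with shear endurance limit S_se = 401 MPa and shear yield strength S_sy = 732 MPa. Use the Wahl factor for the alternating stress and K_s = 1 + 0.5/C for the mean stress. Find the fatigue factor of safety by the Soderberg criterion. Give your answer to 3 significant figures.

1.33

C = D/d = 38.0/6.5 = 5.8462; K_W = (4C−1)/(4C−4)+0.615/C = 1.2600; K_s = 1+0.5/C = 1.0855
F_a = (F_max−F_min)/2 = 351.5 N; F_m = (F_max+F_min)/2 = 698.5 N
τ_a = K_W·8F_aD/(πd³) = 1.2600 × 123.85 = 156.05 MPa
τ_m = K_s·8F_mD/(πd³) = 1.0855 × 246.12 = 267.17 MPa
Soderberg: 1/n_f = τ_a/S_se + τ_m/S_sy = 156.05/401 + 267.17/732 = 0.38915 + 0.36499 = 0.75414
n_f = 1/0.75414 = 1.326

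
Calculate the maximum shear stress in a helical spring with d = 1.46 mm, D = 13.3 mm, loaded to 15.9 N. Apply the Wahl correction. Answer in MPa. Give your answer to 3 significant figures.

Spring index C = D/d = 13.3/1.46 = 9.1096
K_W = (4C−1)/(4C−4) + 0.615/C = 35.438/32.438 + 0.0675 = 1.1600
τ₀ = 8FD/(πd³) = 8·15.9·13.3/(π·1.46³) = 1691.76/9.7771 = 173.03 MPa
τ_max = K·τ₀ = 1.1600 × 173.03 = 200.72 MPa

201 MPa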